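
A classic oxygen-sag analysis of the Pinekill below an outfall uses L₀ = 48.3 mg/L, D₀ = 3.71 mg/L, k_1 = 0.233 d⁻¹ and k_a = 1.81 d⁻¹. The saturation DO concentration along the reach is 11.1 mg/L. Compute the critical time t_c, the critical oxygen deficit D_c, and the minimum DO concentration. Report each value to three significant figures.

t_c ≈ 0.835 d; D_c ≈ 5.12 mg/L; min DO ≈ 5.98 mg/L

t_c = [1/(k_a−k_1)] ln[(k_a/k_1)(1 − D₀(k_a−k_1)/(k_1 L₀))]
= [1/(1.81−0.233)] ln[(1.81/0.233)(1 − 3.71×1.577/(0.233×48.3))]
= (1/1.577) ln[7.768 × 0.4801] = 0.6341 × ln(3.730) = 0.6341 × 1.316 = 0.8347 d.
D_c = (k_1/k_a) L₀ e^(−k_1 t_c) = (0.233/1.81) × 48.3 × e^(−0.233×0.8347) = 0.1287 × 48.3 × 0.8233 = 5.119 mg/L.
Minimum DO = C_s − D_c = 11.1 − 5.119 = 5.981 mg/L.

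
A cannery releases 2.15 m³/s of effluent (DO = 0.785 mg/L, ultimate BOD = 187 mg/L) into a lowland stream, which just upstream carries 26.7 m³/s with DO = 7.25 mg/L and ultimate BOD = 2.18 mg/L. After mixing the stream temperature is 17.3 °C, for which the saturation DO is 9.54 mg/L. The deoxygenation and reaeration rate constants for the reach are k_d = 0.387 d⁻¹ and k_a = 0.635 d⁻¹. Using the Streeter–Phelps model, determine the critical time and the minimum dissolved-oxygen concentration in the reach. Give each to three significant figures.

t_c ≈ 1.52 d; minimum DO ≈ 4.14 mg/L

Mixed DO = (26.7×7.25 + 2.15×0.785)/(26.7+2.15) = 195.3/28.85 = 6.768 mg/L.
Mixed L₀ = (26.7×2.18 + 2.15×187)/(28.85) = 460.3/28.85 = 15.95 mg/L.
Initial deficit D₀ = C_s − DO₀ = 9.54 − 6.768 = 2.772 mg/L.
t_c = (1/0.2480) ln[(0.635/0.387)(1 − 2.772×0.2480/(0.387×15.95))] = 4.032 × ln(1.458) = 1.521 d.
D_c = (0.387/0.635) × 15.95 × e^(−0.387×1.521) = 0.6094 × 15.95 × 0.5551 = 5.397 mg/L.
Minimum DO = 9.54 − 5.397 = 4.143 mg/L.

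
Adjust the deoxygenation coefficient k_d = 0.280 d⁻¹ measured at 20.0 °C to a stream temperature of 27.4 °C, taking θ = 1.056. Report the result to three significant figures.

k_d(T₂) = k_d(T₁) · θ^(T₂−T₁) = 0.280 × 1.056^(27.4−20.0)
= 0.280 × 1.056^7.40 = 0.280 × 1.497 = 0.4191 d⁻¹.

k_d ≈ 0.419 d⁻¹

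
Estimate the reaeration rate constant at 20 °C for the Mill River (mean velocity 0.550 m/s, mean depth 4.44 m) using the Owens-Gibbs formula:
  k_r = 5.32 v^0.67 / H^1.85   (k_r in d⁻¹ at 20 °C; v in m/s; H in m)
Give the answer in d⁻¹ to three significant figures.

k_r = 5.32 × 0.550^0.67 / 4.44^1.85 = 5.32 × 0.6700 / 15.76 = 0.2261 d⁻¹.

k_r ≈ 0.226 d⁻¹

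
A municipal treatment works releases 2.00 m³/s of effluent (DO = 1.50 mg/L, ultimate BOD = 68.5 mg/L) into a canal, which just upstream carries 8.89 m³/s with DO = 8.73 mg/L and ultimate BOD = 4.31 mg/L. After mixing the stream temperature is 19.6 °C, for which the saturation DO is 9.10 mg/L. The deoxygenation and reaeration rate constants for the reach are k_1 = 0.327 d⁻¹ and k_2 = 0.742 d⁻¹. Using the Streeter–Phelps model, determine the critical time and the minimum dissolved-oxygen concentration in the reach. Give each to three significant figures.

Mixed DO = (8.89×8.73 + 2.00×1.50)/(8.89+2.00) = 80.61/10.89 = 7.402 mg/L.
Mixed L₀ = (8.89×4.31 + 2.00×68.5)/(10.89) = 175.3/10.89 = 16.10 mg/L.
Initial deficit D₀ = C_s − DO₀ = 9.10 − 7.402 = 1.698 mg/L.
t_c = (1/0.4150) ln[(0.742/0.327)(1 − 1.698×0.4150/(0.327×16.10))] = 2.410 × ln(1.965) = 1.628 d.
D_c = (0.327/0.742) × 16.10 × e^(−0.327×1.628) = 0.4407 × 16.10 × 0.5872 = 4.166 mg/L.
Minimum DO = 9.10 − 4.166 = 4.934 mg/L.

t_c ≈ 1.63 d; minimum DO ≈ 4.93 mg/L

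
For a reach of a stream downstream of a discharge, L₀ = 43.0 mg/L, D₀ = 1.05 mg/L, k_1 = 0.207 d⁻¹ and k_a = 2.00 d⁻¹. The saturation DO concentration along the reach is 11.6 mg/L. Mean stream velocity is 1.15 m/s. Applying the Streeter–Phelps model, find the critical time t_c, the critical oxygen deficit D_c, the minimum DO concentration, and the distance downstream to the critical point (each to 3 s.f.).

t_c ≈ 1.13 d; D_c ≈ 3.52 mg/L; min DO ≈ 8.08 mg/L; x_c ≈ 113 km

With k_a/k_1 = 9.662 and 1 − D₀(k_a−k_1)/(k_1 L₀) = 0.7885,
t_c = ln(9.662 × 0.7885) / (2.00 − 0.207) = ln(7.618) / 1.793 = 2.031/1.793 = 1.132 d.
D_c = (k_1/k_a) L₀ e^(−k_1 t_c) = (0.207/2.00) × 43.0 × e^(−0.207×1.132) = 0.1035 × 43.0 × 0.7910 = 3.520 mg/L.
Minimum DO = C_s − D_c = 11.6 − 3.520 = 8.080 mg/L.
x_c = v t_c = 1.15 m/s × 1.132 d × 86400 s/d = 112500 m ≈ 113 km.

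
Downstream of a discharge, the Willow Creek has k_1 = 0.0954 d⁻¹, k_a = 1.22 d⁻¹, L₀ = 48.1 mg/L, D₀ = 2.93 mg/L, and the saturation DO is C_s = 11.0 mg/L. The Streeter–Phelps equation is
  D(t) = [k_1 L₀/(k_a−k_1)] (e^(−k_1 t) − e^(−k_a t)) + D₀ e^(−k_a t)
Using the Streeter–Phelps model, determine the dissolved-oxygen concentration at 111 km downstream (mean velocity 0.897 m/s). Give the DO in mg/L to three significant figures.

Travel time t = x/v = 111 km / (0.897 m/s) = 111000 m / 0.897 m/s = 123700 s = 1.432 d.
k_1 L₀/(k_a−k_1) = 0.0954×48.1/(1.22−0.0954) = 4.589/1.125 = 4.080 mg/L.
e^(−k_1 t) = e^(−0.0954×1.432) = 0.8723; e^(−k_a t) = e^(−1.22×1.432) = 0.1742.
D = 4.080 × (0.8723 − 0.1742) + 2.93 × 0.1742 = 2.848 + 0.5105 = 3.359 mg/L.
DO = C_s − D = 11.0 − 3.359 = 7.641 mg/L.

DO ≈ 7.64 mg/L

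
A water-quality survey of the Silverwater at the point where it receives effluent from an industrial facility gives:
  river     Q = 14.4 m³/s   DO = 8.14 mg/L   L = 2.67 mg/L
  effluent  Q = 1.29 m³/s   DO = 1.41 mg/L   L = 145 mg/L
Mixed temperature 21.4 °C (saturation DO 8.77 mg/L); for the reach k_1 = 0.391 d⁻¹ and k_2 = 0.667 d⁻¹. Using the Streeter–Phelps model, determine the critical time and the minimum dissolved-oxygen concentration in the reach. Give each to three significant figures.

t_c ≈ 1.72 d; minimum DO ≈ 4.47 mg/L

Mixed DO = (14.4×8.14 + 1.29×1.41)/(14.4+1.29) = 119.0/15.69 = 7.587 mg/L.
Mixed L₀ = (14.4×2.67 + 1.29×145)/(15.69) = 225.5/15.69 = 14.37 mg/L.
Initial deficit D₀ = C_s − DO₀ = 8.77 − 7.587 = 1.183 mg/L.
t_c = (1/0.2760) ln[(0.667/0.391)(1 − 1.183×0.2760/(0.391×14.37))] = 3.623 × ln(1.607) = 1.718 d.
D_c = (0.391/0.667) × 14.37 × e^(−0.391×1.718) = 0.5862 × 14.37 × 0.5108 = 4.303 mg/L.
Minimum DO = 8.77 − 4.303 = 4.467 mg/L.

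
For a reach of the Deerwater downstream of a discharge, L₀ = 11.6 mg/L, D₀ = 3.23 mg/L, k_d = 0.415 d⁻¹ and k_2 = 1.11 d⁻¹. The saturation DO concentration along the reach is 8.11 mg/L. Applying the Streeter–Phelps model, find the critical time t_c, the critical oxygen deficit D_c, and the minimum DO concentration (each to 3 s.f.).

With k_2/k_d = 2.675 and 1 − D₀(k_2−k_d)/(k_d L₀) = 0.5337,
t_c = ln(2.675 × 0.5337) / (1.11 − 0.415) = ln(1.427) / 0.6950 = 0.3559/0.6950 = 0.5121 d.
L(t_c) = L₀ e^(−k_d t_c) = 11.6 × 0.8086 = 9.379 mg/L, and at the critical point k_2 D_c = k_d L, so D_c = (0.415/1.11) × 9.379 = 3.507 mg/L.
Minimum DO = C_s − D_c = 8.11 − 3.507 = 4.603 mg/L.

t_c ≈ 0.512 d; D_c ≈ 3.51 mg/L; min DO ≈ 4.60 mg/L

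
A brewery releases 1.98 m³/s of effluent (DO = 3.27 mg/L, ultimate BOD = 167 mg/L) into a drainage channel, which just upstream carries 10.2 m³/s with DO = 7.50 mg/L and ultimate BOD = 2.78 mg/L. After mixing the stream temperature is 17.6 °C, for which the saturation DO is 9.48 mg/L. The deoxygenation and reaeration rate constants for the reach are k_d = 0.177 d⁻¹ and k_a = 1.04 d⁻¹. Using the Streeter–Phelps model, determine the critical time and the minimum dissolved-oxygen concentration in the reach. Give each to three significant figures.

t_c ≈ 1.38 d; minimum DO ≈ 5.55 mg/L

Mixed DO = (10.2×7.50 + 1.98×3.27)/(10.2+1.98) = 82.97/12.18 = 6.812 mg/L.
Mixed L₀ = (10.2×2.78 + 1.98×167)/(12.18) = 359.0/12.18 = 29.48 mg/L.
Initial deficit D₀ = C_s − DO₀ = 9.48 − 6.812 = 2.668 mg/L.
t_c = (1/0.8630) ln[(1.04/0.177)(1 − 2.668×0.8630/(0.177×29.48))] = 1.159 × ln(3.283) = 1.377 d.
D_c = (0.177/1.04) × 29.48 × e^(−0.177×1.377) = 0.1702 × 29.48 × 0.7836 = 3.931 mg/L.
Minimum DO = 9.48 − 3.931 = 5.549 mg/L.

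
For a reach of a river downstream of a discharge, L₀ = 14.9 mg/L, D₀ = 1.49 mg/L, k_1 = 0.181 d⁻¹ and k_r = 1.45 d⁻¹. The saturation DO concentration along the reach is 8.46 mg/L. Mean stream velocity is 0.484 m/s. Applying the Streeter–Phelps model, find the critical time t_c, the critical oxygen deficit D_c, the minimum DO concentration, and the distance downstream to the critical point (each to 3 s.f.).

t_c = [1/(k_r−k_1)] ln[(k_r/k_1)(1 − D₀(k_r−k_1)/(k_1 L₀))]
= [1/(1.45−0.181)] ln[(1.45/0.181)(1 − 1.49×1.269/(0.181×14.9))]
= (1/1.269) ln[8.011 × 0.2989] = 0.7880 × ln(2.394) = 0.7880 × 0.8732 = 0.6881 d.
L(t_c) = L₀ e^(−k_1 t_c) = 14.9 × 0.8829 = 13.16 mg/L, and at the critical point k_r D_c = k_1 L, so D_c = (0.181/1.45) × 13.16 = 1.642 mg/L.
Minimum DO = C_s − D_c = 8.46 − 1.642 = 6.818 mg/L.
x_c = v t_c = 0.484 m/s × 0.6881 d × 86400 s/d = 28770 m ≈ 28.8 km.

t_c ≈ 0.688 d; D_c ≈ 1.64 mg/L; min DO ≈ 6.82 mg/L; x_c ≈ 28.8 km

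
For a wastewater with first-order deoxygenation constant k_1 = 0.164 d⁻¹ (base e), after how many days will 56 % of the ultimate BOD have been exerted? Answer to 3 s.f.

y/L₀ = 1 − e^(−k_1 t) = 0.56 ⇒ e^(−k_1 t) = 0.440
t = −ln(0.440) / 0.164 = 0.8210 / 0.164 = 5.006 d.

t ≈ 5.01 d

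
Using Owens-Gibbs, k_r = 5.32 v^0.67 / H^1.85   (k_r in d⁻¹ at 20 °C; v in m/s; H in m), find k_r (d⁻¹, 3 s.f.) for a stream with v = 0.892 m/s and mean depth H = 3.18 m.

k_r ≈ 0.580 d⁻¹

k_r = 5.32 × 0.892^0.67 / 3.18^1.85 = 5.32 × 0.9263 / 8.501 = 0.5797 d⁻¹.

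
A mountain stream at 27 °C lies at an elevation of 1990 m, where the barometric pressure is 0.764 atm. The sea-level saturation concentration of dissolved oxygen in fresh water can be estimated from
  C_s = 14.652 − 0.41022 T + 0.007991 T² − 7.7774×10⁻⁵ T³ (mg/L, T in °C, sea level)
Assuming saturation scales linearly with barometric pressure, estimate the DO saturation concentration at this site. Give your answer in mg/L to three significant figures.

C_s ≈ 6.01 mg/L

At sea level: C_s = 14.652 − 0.41022×27 + 0.007991×27² − 7.7774×10⁻⁵×27³ = 7.871 mg/L.
Pressure correction: C_s' = 7.871 × 0.764 = 6.013 mg/L.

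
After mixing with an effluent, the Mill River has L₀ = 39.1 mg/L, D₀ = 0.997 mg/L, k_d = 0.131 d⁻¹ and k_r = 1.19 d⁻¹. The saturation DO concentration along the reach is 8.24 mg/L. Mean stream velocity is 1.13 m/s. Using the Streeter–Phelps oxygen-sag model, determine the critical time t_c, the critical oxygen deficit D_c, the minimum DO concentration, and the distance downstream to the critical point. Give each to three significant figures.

With k_r/k_d = 9.084 and 1 − D₀(k_r−k_d)/(k_d L₀) = 0.7939,
t_c = ln(9.084 × 0.7939) / (1.19 − 0.131) = ln(7.211) / 1.059 = 1.976/1.059 = 1.866 d.
D_c = (k_d/k_r) L₀ e^(−k_d t_c) = (0.131/1.19) × 39.1 × e^(−0.131×1.866) = 0.1101 × 39.1 × 0.7832 = 3.371 mg/L.
Minimum DO = C_s − D_c = 8.24 − 3.371 = 4.869 mg/L.
x_c = v t_c = 1.13 m/s × 1.866 d × 86400 s/d = 182100 m ≈ 182 km.

t_c ≈ 1.87 d; D_c ≈ 3.37 mg/L; min DO ≈ 4.87 mg/L; x_c ≈ 182 km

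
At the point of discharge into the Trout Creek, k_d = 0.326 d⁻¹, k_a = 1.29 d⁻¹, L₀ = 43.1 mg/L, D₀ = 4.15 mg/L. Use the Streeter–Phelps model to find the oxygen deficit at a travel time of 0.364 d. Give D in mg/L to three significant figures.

D ≈ 6.43 mg/L

k_d L₀/(k_a−k_d) = 0.326×43.1/(1.29−0.326) = 14.05/0.9640 = 14.58 mg/L.
e^(−k_d t) = e^(−0.326×0.3640) = 0.8881; e^(−k_a t) = e^(−1.29×0.3640) = 0.6253.
D = 14.58 × (0.8881 − 0.6253) + 4.15 × 0.6253 = 3.831 + 2.595 = 6.426 mg/L.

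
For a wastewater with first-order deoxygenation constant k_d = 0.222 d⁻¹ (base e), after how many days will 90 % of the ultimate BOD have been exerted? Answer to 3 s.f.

y/L₀ = 1 − e^(−k_d t) = 0.90 ⇒ e^(−k_d t) = 0.100
t = −ln(0.100) / 0.222 = 2.303 / 0.222 = 10.37 d.

t ≈ 10.4 d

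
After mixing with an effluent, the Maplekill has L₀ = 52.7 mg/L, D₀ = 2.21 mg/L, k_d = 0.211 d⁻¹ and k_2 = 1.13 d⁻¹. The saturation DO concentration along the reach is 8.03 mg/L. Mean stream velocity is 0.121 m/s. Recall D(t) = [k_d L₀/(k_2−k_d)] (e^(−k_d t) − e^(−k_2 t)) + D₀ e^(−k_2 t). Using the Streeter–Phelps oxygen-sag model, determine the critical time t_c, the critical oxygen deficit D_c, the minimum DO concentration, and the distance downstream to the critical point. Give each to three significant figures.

t_c ≈ 1.61 d; D_c ≈ 7.01 mg/L; min DO ≈ 1.02 mg/L; x_c ≈ 16.8 km

t_c = [1/(k_2−k_d)] ln[(k_2/k_d)(1 − D₀(k_2−k_d)/(k_d L₀))]
= [1/(1.13−0.211)] ln[(1.13/0.211)(1 − 2.21×0.9190/(0.211×52.7))]
= (1/0.9190) ln[5.355 × 0.8174] = 1.088 × ln(4.377) = 1.088 × 1.476 = 1.607 d.
D_c = (k_d/k_2) L₀ e^(−k_d t_c) = (0.211/1.13) × 52.7 × e^(−0.211×1.607) = 0.1867 × 52.7 × 0.7125 = 7.011 mg/L.
Minimum DO = C_s − D_c = 8.03 − 7.011 = 1.019 mg/L.
x_c = v t_c = 0.121 m/s × 1.607 d × 86400 s/d = 16800 m ≈ 16.8 km.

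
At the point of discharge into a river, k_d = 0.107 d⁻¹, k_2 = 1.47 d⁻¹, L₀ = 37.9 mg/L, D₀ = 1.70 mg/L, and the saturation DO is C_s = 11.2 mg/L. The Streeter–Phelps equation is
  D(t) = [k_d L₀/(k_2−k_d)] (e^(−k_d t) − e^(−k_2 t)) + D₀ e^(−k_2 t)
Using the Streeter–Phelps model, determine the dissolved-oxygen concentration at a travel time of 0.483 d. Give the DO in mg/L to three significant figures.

k_d L₀/(k_2−k_d) = 0.107×37.9/(1.47−0.107) = 4.055/1.363 = 2.975 mg/L.
e^(−k_d t) = e^(−0.107×0.4830) = 0.9496; e^(−k_2 t) = e^(−1.47×0.4830) = 0.4916.
D = 2.975 × (0.9496 − 0.4916) + 1.70 × 0.4916 = 1.363 + 0.8358 = 2.198 mg/L.
DO = C_s − D = 11.2 − 2.198 = 9.002 mg/L.

DO ≈ 9.00 mg/L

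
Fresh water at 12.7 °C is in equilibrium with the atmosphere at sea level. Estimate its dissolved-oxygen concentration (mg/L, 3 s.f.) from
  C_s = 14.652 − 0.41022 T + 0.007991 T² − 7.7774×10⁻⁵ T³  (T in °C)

C_s = 14.652 − 0.41022×12.7 + 0.007991×12.7² − 7.7774×10⁻⁵×12.7³ = 10.57 mg/L.

C_s ≈ 10.6 mg/L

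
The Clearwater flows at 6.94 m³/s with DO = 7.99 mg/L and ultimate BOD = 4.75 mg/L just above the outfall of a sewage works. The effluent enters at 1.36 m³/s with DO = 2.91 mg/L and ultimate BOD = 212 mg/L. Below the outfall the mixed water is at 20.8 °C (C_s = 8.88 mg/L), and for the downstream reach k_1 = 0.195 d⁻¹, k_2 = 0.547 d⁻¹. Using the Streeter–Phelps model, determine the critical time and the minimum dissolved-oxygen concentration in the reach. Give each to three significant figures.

t_c ≈ 2.69 d; minimum DO ≈ 0.717 mg/L

Mixed DO = (6.94×7.99 + 1.36×2.91)/(6.94+1.36) = 59.41/8.300 = 7.158 mg/L.
Mixed L₀ = (6.94×4.75 + 1.36×212)/(8.300) = 321.3/8.300 = 38.71 mg/L.
Initial deficit D₀ = C_s − DO₀ = 8.88 − 7.158 = 1.722 mg/L.
t_c = (1/0.3520) ln[(0.547/0.195)(1 − 1.722×0.3520/(0.195×38.71))] = 2.841 × ln(2.580) = 2.692 d.
D_c = (0.195/0.547) × 38.71 × e^(−0.195×2.692) = 0.3565 × 38.71 × 0.5915 = 8.163 mg/L.
Minimum DO = 8.88 − 8.163 = 0.7170 mg/L.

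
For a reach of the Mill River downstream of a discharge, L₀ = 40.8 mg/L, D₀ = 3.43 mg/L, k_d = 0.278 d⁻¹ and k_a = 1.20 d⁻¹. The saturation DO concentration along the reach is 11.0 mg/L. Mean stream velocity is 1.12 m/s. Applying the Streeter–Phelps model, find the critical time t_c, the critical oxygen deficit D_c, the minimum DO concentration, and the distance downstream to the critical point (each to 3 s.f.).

t_c ≈ 1.23 d; D_c ≈ 6.71 mg/L; min DO ≈ 4.29 mg/L; x_c ≈ 119 km

t_c = [1/(k_a−k_d)] ln[(k_a/k_d)(1 − D₀(k_a−k_d)/(k_d L₀))]
= [1/(1.20−0.278)] ln[(1.20/0.278)(1 − 3.43×0.9220/(0.278×40.8))]
= (1/0.9220) ln[4.317 × 0.7212] = 1.085 × ln(3.113) = 1.085 × 1.136 = 1.232 d.
D_c = (k_d/k_a) L₀ e^(−k_d t_c) = (0.278/1.20) × 40.8 × e^(−0.278×1.232) = 0.2317 × 40.8 × 0.7101 = 6.712 mg/L.
Minimum DO = C_s − D_c = 11.0 − 6.712 = 4.288 mg/L.
x_c = v t_c = 1.12 m/s × 1.232 d × 86400 s/d = 119200 m ≈ 119 km.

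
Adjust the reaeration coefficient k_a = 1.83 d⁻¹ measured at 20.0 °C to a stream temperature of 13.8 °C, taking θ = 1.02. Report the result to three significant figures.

k_a(T₂) = k_a(T₁) · θ^(T₂−T₁) = 1.83 × 1.02^(13.8−20.0)
= 1.83 × 1.02^-6.20 = 1.83 × 0.8845 = 1.619 d⁻¹.

k_a ≈ 1.62 d⁻¹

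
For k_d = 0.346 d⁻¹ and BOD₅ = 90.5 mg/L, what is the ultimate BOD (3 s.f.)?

BOD₅ = L₀(1 − e^(−5k_d)) ⇒ L₀ = BOD₅ / (1 − e^(−5×0.346))
= 90.5 / (1 − 0.1773) = 90.5 / 0.8227 = 110.0 mg/L.

L₀ ≈ 110 mg/L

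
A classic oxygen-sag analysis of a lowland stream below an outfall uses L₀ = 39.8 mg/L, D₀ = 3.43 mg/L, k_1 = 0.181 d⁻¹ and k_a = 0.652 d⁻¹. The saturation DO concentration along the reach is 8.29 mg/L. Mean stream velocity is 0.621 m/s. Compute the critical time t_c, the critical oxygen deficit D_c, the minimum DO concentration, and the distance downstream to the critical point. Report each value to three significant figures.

t_c ≈ 2.18 d; D_c ≈ 7.44 mg/L; min DO ≈ 0.846 mg/L; x_c ≈ 117 km

At the critical point dD/dt = 0, so k_1 L₀ e^(−k_1 t) = k_a D. Substituting D(t) from the Streeter–Phelps equation and solving for t gives
t_c = ln[(k_a/k_1)(1 − D₀(k_a−k_1)/(k_1 L₀))] / (k_a−k_1).
Here k_a−k_1 = 0.4710 d⁻¹ and 1 − D₀(k_a−k_1)/(k_1 L₀) = 1 − 3.43×0.4710/(0.181×39.8) = 0.7757, so
t_c = ln(3.602 × 0.7757) / 0.4710 = 1.028 / 0.4710 = 2.182 d.
D_c = (k_1/k_a) L₀ e^(−k_1 t_c) = (0.181/0.652) × 39.8 × e^(−0.181×2.182) = 0.2776 × 39.8 × 0.6737 = 7.444 mg/L.
Minimum DO = C_s − D_c = 8.29 − 7.444 = 0.8459 mg/L.
x_c = v t_c = 0.621 m/s × 2.182 d × 86400 s/d = 117100 m ≈ 117 km.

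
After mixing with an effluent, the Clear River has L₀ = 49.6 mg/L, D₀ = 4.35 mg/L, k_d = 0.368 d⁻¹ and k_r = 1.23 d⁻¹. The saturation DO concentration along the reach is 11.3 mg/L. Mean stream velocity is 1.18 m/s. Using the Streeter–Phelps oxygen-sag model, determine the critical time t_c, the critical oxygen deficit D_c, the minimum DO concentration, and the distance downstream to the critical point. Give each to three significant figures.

t_c ≈ 1.13 d; D_c ≈ 9.78 mg/L; min DO ≈ 1.52 mg/L; x_c ≈ 116 km

t_c = [1/(k_r−k_d)] ln[(k_r/k_d)(1 − D₀(k_r−k_d)/(k_d L₀))]
= [1/(1.23−0.368)] ln[(1.23/0.368)(1 − 4.35×0.8620/(0.368×49.6))]
= (1/0.8620) ln[3.342 × 0.7946] = 1.160 × ln(2.656) = 1.160 × 0.9767 = 1.133 d.
L(t_c) = L₀ e^(−k_d t_c) = 49.6 × 0.6590 = 32.69 mg/L, and at the critical point k_r D_c = k_d L, so D_c = (0.368/1.23) × 32.69 = 9.780 mg/L.
Minimum DO = C_s − D_c = 11.3 − 9.780 = 1.520 mg/L.
x_c = v t_c = 1.18 m/s × 1.133 d × 86400 s/d = 115500 m ≈ 116 km.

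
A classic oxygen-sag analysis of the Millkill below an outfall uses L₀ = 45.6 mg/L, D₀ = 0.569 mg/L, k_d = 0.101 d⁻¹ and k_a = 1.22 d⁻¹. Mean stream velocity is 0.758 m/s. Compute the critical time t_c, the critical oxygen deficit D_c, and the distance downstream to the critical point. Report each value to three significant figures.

With k_a/k_d = 12.08 and 1 − D₀(k_a−k_d)/(k_d L₀) = 0.8618,
t_c = ln(12.08 × 0.8618) / (1.22 − 0.101) = ln(10.41) / 1.119 = 2.343/1.119 = 2.094 d.
L(t_c) = L₀ e^(−k_d t_c) = 45.6 × 0.8094 = 36.91 mg/L, and at the critical point k_a D_c = k_d L, so D_c = (0.101/1.22) × 36.91 = 3.056 mg/L.
x_c = v t_c = 0.758 m/s × 2.094 d × 86400 s/d = 137100 m ≈ 137 km.

t_c ≈ 2.09 d; D_c ≈ 3.06 mg/L; x_c ≈ 137 km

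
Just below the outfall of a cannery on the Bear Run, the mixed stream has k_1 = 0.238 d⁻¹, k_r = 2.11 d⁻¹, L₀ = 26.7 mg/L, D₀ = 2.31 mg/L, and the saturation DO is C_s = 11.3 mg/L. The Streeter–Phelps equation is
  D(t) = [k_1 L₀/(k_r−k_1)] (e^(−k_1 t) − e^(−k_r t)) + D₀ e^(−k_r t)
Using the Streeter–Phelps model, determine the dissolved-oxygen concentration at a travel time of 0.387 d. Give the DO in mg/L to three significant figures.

DO ≈ 8.68 mg/L

k_1 L₀/(k_r−k_1) = 0.238×26.7/(2.11−0.238) = 6.355/1.872 = 3.395 mg/L.
e^(−k_1 t) = e^(−0.238×0.3870) = 0.9120; e^(−k_r t) = e^(−2.11×0.3870) = 0.4419.
D = 3.395 × (0.9120 − 0.4419) + 2.31 × 0.4419 = 1.596 + 1.021 = 2.617 mg/L.
DO = C_s − D = 11.3 − 2.617 = 8.683 mg/L.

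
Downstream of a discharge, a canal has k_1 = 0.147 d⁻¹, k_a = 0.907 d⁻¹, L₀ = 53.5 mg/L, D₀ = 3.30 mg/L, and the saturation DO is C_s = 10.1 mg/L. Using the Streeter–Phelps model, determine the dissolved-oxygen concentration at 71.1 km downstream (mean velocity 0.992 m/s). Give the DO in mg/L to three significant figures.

DO ≈ 4.26 mg/L

Travel time t = x/v = 71.1 km / (0.992 m/s) = 71100 m / 0.992 m/s = 71670 s = 0.8296 d.
k_1 L₀/(k_a−k_1) = 0.147×53.5/(0.907−0.147) = 7.864/0.7600 = 10.35 mg/L.
e^(−k_1 t) = e^(−0.147×0.8296) = 0.8852; e^(−k_a t) = e^(−0.907×0.8296) = 0.4712.
D = 10.35 × (0.8852 − 0.4712) + 3.30 × 0.4712 = 4.284 + 1.555 = 5.839 mg/L.
DO = C_s − D = 10.1 − 5.839 = 4.261 mg/L.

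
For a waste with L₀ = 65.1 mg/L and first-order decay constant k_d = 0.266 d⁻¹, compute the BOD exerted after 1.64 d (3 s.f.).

y ≈ 23.0 mg/L

y_t = L₀(1 − e^(−k_d t)) = 65.1 × (1 − e^(−0.266×1.64))
= 65.1 × (1 − 0.6465) = 65.1 × 0.3535 = 23.02 mg/L.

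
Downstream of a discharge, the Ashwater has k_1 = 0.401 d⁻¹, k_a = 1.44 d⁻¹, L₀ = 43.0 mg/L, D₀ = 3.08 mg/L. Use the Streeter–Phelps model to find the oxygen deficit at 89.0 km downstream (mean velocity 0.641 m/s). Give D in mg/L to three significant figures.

D ≈ 7.38 mg/L

Travel time t = x/v = 89.0 km / (0.641 m/s) = 89000 m / 0.641 m/s = 138800 s = 1.607 d.
k_1 L₀/(k_a−k_1) = 0.401×43.0/(1.44−0.401) = 17.24/1.039 = 16.60 mg/L.
e^(−k_1 t) = e^(−0.401×1.607) = 0.5250; e^(−k_a t) = e^(−1.44×1.607) = 0.09886.
D = 16.60 × (0.5250 − 0.09886) + 3.08 × 0.09886 = 7.072 + 0.3045 = 7.376 mg/L.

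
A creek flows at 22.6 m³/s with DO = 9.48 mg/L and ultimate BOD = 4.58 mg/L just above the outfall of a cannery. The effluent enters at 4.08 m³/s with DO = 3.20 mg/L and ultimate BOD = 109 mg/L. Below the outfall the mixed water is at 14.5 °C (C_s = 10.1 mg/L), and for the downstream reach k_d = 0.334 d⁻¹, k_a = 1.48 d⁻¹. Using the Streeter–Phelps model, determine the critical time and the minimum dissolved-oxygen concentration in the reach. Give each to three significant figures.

Mixed DO = (22.6×9.48 + 4.08×3.20)/(22.6+4.08) = 227.3/26.68 = 8.520 mg/L.
Mixed L₀ = (22.6×4.58 + 4.08×109)/(26.68) = 548.2/26.68 = 20.55 mg/L.
Initial deficit D₀ = C_s − DO₀ = 10.1 − 8.520 = 1.580 mg/L.
t_c = (1/1.146) ln[(1.48/0.334)(1 − 1.580×1.146/(0.334×20.55))] = 0.8726 × ln(3.262) = 1.032 d.
D_c = (0.334/1.48) × 20.55 × e^(−0.334×1.032) = 0.2257 × 20.55 × 0.7085 = 3.286 mg/L.
Minimum DO = 10.1 − 3.286 = 6.814 mg/L.

t_c ≈ 1.03 d; minimum DO ≈ 6.81 mg/L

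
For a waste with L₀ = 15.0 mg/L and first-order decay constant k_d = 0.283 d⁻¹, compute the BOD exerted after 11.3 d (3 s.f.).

y_t = L₀(1 − e^(−k_d t)) = 15.0 × (1 − e^(−0.283×11.3))
= 15.0 × (1 − 0.04085) = 15.0 × 0.9592 = 14.39 mg/L.

y ≈ 14.4 mg/L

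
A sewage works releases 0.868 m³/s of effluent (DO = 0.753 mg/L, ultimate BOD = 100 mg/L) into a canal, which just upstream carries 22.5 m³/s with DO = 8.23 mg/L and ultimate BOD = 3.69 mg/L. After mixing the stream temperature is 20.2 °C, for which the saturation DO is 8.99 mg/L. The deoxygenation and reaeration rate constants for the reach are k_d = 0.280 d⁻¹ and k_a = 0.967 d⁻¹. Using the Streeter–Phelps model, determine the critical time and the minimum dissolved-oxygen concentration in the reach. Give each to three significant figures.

Mixed DO = (22.5×8.23 + 0.868×0.753)/(22.5+0.868) = 185.8/23.37 = 7.952 mg/L.
Mixed L₀ = (22.5×3.69 + 0.868×100)/(23.37) = 169.8/23.37 = 7.267 mg/L.
Initial deficit D₀ = C_s − DO₀ = 8.99 − 7.952 = 1.038 mg/L.
t_c = (1/0.6870) ln[(0.967/0.280)(1 − 1.038×0.6870/(0.280×7.267))] = 1.456 × ln(2.244) = 1.176 d.
D_c = (0.280/0.967) × 7.267 × e^(−0.280×1.176) = 0.2896 × 7.267 × 0.7194 = 1.514 mg/L.
Minimum DO = 8.99 − 1.514 = 7.476 mg/L.

t_c ≈ 1.18 d; minimum DO ≈ 7.48 mg/L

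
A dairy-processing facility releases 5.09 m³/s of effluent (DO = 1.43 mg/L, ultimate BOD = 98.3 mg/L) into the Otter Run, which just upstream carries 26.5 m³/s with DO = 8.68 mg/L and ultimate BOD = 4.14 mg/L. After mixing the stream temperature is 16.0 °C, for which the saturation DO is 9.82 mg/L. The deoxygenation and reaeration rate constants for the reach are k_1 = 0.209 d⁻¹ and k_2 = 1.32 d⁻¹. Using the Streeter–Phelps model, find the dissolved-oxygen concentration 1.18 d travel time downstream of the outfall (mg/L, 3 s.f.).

Mixed DO = (26.5×8.68 + 5.09×1.43)/(26.5+5.09) = 237.3/31.59 = 7.512 mg/L.
Mixed L₀ = (26.5×4.14 + 5.09×98.3)/(31.59) = 610.1/31.59 = 19.31 mg/L.
Initial deficit D₀ = C_s − DO₀ = 9.82 − 7.512 = 2.308 mg/L.
D(1.18) = [0.209×19.31/(1.32−0.209)](e^(−0.209×1.18) − e^(−1.32×1.18)) + 2.308 e^(−1.32×1.18)
= 3.633 × (0.7814 − 0.2106) + 2.308 × 0.2106 = 2.560 mg/L.
DO = 9.82 − 2.560 = 7.260 mg/L.

DO ≈ 7.26 mg/L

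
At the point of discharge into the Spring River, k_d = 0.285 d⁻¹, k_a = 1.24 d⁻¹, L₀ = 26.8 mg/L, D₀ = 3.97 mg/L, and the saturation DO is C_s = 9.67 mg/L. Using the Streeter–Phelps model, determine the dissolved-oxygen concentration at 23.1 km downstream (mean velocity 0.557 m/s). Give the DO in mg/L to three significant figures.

Travel time t = x/v = 23.1 km / (0.557 m/s) = 23100 m / 0.557 m/s = 41470 s = 0.4800 d.
k_d L₀/(k_a−k_d) = 0.285×26.8/(1.24−0.285) = 7.638/0.9550 = 7.998 mg/L.
e^(−k_d t) = e^(−0.285×0.4800) = 0.8721; e^(−k_a t) = e^(−1.24×0.4800) = 0.5515.
D = 7.998 × (0.8721 − 0.5515) + 3.97 × 0.5515 = 2.565 + 2.189 = 4.754 mg/L.
DO = C_s − D = 9.67 − 4.754 = 4.916 mg/L.

DO ≈ 4.92 mg/L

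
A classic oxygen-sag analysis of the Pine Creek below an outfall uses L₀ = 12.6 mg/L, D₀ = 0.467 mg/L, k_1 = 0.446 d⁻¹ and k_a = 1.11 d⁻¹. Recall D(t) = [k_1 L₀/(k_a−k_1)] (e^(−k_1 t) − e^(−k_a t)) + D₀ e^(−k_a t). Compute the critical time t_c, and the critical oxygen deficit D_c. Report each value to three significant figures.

t_c = [1/(k_a−k_1)] ln[(k_a/k_1)(1 − D₀(k_a−k_1)/(k_1 L₀))]
= [1/(1.11−0.446)] ln[(1.11/0.446)(1 − 0.467×0.6640/(0.446×12.6))]
= (1/0.6640) ln[2.489 × 0.9448] = 1.506 × ln(2.351) = 1.506 × 0.8550 = 1.288 d.
D_c = (k_1/k_a) L₀ e^(−k_1 t_c) = (0.446/1.11) × 12.6 × e^(−0.446×1.288) = 0.4018 × 12.6 × 0.5631 = 2.851 mg/L.

t_c ≈ 1.29 d; D_c ≈ 2.85 mg/L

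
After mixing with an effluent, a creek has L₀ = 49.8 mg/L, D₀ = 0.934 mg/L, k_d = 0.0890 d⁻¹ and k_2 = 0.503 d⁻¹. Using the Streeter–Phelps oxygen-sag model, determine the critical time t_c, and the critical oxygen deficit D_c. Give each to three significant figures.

At the critical point dD/dt = 0, so k_d L₀ e^(−k_d t) = k_2 D. Substituting D(t) from the Streeter–Phelps equation and solving for t gives
t_c = ln[(k_2/k_d)(1 − D₀(k_2−k_d)/(k_d L₀))] / (k_2−k_d).
Here k_2−k_d = 0.4140 d⁻¹ and 1 − D₀(k_2−k_d)/(k_d L₀) = 1 − 0.934×0.4140/(0.0890×49.8) = 0.9128, so
t_c = ln(5.652 × 0.9128) / 0.4140 = 1.641 / 0.4140 = 3.963 d.
D_c = (k_d/k_2) L₀ e^(−k_d t_c) = (0.0890/0.503) × 49.8 × e^(−0.0890×3.963) = 0.1769 × 49.8 × 0.7028 = 6.193 mg/L.

t_c ≈ 3.96 d; D_c ≈ 6.19 mg/L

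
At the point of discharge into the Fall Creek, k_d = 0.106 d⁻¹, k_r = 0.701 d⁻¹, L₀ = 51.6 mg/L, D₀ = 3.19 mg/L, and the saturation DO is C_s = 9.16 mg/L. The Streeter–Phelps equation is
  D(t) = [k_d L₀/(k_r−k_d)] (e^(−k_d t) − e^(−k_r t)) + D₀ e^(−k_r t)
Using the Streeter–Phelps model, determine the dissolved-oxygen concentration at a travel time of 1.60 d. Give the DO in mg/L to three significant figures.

DO ≈ 3.36 mg/L

k_d L₀/(k_r−k_d) = 0.106×51.6/(0.701−0.106) = 5.470/0.5950 = 9.193 mg/L.
e^(−k_d t) = e^(−0.106×1.600) = 0.8440; e^(−k_r t) = e^(−0.701×1.600) = 0.3258.
D = 9.193 × (0.8440 − 0.3258) + 3.19 × 0.3258 = 4.764 + 1.039 = 5.803 mg/L.
DO = C_s − D = 9.16 − 5.803 = 3.357 mg/L.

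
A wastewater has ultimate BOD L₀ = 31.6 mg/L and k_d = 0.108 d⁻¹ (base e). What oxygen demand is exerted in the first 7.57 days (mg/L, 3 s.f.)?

y_t = L₀(1 − e^(−k_d t)) = 31.6 × (1 − e^(−0.108×7.57))
= 31.6 × (1 − 0.4415) = 31.6 × 0.5585 = 17.65 mg/L.

y ≈ 17.6 mg/L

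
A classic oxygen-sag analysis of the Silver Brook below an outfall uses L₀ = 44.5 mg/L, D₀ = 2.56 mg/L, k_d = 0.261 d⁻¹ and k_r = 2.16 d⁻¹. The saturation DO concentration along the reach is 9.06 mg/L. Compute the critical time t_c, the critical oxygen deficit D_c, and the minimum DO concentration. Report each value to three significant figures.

t_c ≈ 0.827 d; D_c ≈ 4.33 mg/L; min DO ≈ 4.73 mg/L

At the critical point dD/dt = 0, so k_d L₀ e^(−k_d t) = k_r D. Substituting D(t) from the Streeter–Phelps equation and solving for t gives
t_c = ln[(k_r/k_d)(1 − D₀(k_r−k_d)/(k_d L₀))] / (k_r−k_d).
Here k_r−k_d = 1.899 d⁻¹ and 1 − D₀(k_r−k_d)/(k_d L₀) = 1 − 2.56×1.899/(0.261×44.5) = 0.5814, so
t_c = ln(8.276 × 0.5814) / 1.899 = 1.571 / 1.899 = 0.8273 d.
L(t_c) = L₀ e^(−k_d t_c) = 44.5 × 0.8058 = 35.86 mg/L, and at the critical point k_r D_c = k_d L, so D_c = (0.261/2.16) × 35.86 = 4.333 mg/L.
Minimum DO = C_s − D_c = 9.06 − 4.333 = 4.727 mg/L.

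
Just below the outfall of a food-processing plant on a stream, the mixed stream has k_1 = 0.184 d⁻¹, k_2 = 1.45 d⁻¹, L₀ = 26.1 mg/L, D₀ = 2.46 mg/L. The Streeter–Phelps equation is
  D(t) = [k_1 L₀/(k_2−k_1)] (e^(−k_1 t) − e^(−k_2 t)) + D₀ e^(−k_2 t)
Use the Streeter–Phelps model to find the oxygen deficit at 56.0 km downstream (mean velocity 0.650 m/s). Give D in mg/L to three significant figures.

Travel time t = x/v = 56.0 km / (0.650 m/s) = 56000 m / 0.650 m/s = 86150 s = 0.9972 d.
k_1 L₀/(k_2−k_1) = 0.184×26.1/(1.45−0.184) = 4.802/1.266 = 3.793 mg/L.
e^(−k_1 t) = e^(−0.184×0.9972) = 0.8324; e^(−k_2 t) = e^(−1.45×0.9972) = 0.2355.
D = 3.793 × (0.8324 − 0.2355) + 2.46 × 0.2355 = 2.264 + 0.5794 = 2.843 mg/L.

D ≈ 2.84 mg/L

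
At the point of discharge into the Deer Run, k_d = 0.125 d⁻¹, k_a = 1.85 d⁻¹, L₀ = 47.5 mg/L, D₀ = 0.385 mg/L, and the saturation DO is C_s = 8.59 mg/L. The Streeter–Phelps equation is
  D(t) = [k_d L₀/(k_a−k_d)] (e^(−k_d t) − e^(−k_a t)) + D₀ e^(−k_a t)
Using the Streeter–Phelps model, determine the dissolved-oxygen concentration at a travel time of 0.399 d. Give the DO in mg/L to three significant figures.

DO ≈ 6.78 mg/L

k_d L₀/(k_a−k_d) = 0.125×47.5/(1.85−0.125) = 5.938/1.725 = 3.442 mg/L.
e^(−k_d t) = e^(−0.125×0.3990) = 0.9513; e^(−k_a t) = e^(−1.85×0.3990) = 0.4780.
D = 3.442 × (0.9513 − 0.4780) + 0.385 × 0.4780 = 1.629 + 0.1840 = 1.813 mg/L.
DO = C_s − D = 8.59 − 1.813 = 6.777 mg/L.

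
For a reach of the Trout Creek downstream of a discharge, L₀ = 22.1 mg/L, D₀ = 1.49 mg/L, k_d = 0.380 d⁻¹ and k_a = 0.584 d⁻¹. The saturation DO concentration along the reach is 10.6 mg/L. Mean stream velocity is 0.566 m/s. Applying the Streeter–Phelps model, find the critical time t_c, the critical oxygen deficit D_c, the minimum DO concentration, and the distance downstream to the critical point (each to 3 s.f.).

t_c ≈ 1.93 d; D_c ≈ 6.92 mg/L; min DO ≈ 3.68 mg/L; x_c ≈ 94.2 km

t_c = [1/(k_a−k_d)] ln[(k_a/k_d)(1 − D₀(k_a−k_d)/(k_d L₀))]
= [1/(0.584−0.380)] ln[(0.584/0.380)(1 − 1.49×0.2040/(0.380×22.1))]
= (1/0.2040) ln[1.537 × 0.9638] = 4.902 × ln(1.481) = 4.902 × 0.3929 = 1.926 d.
L(t_c) = L₀ e^(−k_d t_c) = 22.1 × 0.4810 = 10.63 mg/L, and at the critical point k_a D_c = k_d L, so D_c = (0.380/0.584) × 10.63 = 6.917 mg/L.
Minimum DO = C_s − D_c = 10.6 − 6.917 = 3.683 mg/L.
x_c = v t_c = 0.566 m/s × 1.926 d × 86400 s/d = 94180 m ≈ 94.2 km.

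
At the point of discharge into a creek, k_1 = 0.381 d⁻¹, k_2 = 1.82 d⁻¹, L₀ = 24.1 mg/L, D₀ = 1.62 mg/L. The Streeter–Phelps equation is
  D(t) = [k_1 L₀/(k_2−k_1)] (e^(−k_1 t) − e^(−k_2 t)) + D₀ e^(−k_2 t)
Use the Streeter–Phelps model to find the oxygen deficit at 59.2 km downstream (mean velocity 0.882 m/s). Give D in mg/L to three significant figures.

Travel time t = x/v = 59.2 km / (0.882 m/s) = 59200 m / 0.882 m/s = 67120 s = 0.7769 d.
k_1 L₀/(k_2−k_1) = 0.381×24.1/(1.82−0.381) = 9.182/1.439 = 6.381 mg/L.
e^(−k_1 t) = e^(−0.381×0.7769) = 0.7438; e^(−k_2 t) = e^(−1.82×0.7769) = 0.2432.
D = 6.381 × (0.7438 − 0.2432) + 1.62 × 0.2432 = 3.194 + 0.3940 = 3.588 mg/L.

D ≈ 3.59 mg/L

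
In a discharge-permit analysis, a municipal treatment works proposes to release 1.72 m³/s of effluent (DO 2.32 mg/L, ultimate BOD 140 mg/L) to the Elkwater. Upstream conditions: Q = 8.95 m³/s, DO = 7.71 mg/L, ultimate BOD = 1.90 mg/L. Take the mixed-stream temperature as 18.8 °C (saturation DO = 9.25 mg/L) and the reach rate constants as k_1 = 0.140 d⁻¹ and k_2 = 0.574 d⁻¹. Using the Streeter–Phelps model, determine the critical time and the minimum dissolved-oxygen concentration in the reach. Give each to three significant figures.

t_c ≈ 2.40 d; minimum DO ≈ 5.04 mg/L

Mixed DO = (8.95×7.71 + 1.72×2.32)/(8.95+1.72) = 72.99/10.67 = 6.841 mg/L.
Mixed L₀ = (8.95×1.90 + 1.72×140)/(10.67) = 257.8/10.67 = 24.16 mg/L.
Initial deficit D₀ = C_s − DO₀ = 9.25 − 6.841 = 2.409 mg/L.
t_c = (1/0.4340) ln[(0.574/0.140)(1 − 2.409×0.4340/(0.140×24.16))] = 2.304 × ln(2.833) = 2.399 d.
D_c = (0.140/0.574) × 24.16 × e^(−0.140×2.399) = 0.2439 × 24.16 × 0.7147 = 4.212 mg/L.
Minimum DO = 9.25 − 4.212 = 5.038 mg/L.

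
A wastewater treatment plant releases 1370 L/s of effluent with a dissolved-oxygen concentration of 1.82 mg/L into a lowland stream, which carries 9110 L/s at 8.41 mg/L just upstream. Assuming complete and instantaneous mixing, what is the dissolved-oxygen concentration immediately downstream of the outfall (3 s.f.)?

7.55 mg/L

Flow-weighted mixing: C = (Q_r C_r + Q_w C_w)/(Q_r + Q_w)
= (9110×8.41 + 1370×1.82)/(9110 + 1370) = 79110/10480 = 7.549 mg/L.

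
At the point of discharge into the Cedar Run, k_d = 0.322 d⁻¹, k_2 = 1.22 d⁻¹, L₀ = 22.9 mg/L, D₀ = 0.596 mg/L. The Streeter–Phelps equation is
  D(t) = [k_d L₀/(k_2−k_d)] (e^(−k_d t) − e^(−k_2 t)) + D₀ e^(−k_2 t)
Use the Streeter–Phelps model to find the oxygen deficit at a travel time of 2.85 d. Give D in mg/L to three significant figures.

k_d L₀/(k_2−k_d) = 0.322×22.9/(1.22−0.322) = 7.374/0.8980 = 8.211 mg/L.
e^(−k_d t) = e^(−0.322×2.850) = 0.3994; e^(−k_2 t) = e^(−1.22×2.850) = 0.03090.
D = 8.211 × (0.3994 − 0.03090) + 0.596 × 0.03090 = 3.026 + 0.01842 = 3.045 mg/L.

D ≈ 3.04 mg/L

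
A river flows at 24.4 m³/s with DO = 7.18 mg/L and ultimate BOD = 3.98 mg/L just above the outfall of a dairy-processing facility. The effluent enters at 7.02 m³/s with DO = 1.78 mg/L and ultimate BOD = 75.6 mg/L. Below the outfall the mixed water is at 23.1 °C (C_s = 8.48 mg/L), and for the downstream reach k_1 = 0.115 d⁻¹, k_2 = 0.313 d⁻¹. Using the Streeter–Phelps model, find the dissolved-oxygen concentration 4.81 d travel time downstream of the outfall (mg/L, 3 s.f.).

DO ≈ 3.82 mg/L

Mixed DO = (24.4×7.18 + 7.02×1.78)/(24.4+7.02) = 187.7/31.42 = 5.974 mg/L.
Mixed L₀ = (24.4×3.98 + 7.02×75.6)/(31.42) = 627.8/31.42 = 19.98 mg/L.
Initial deficit D₀ = C_s − DO₀ = 8.48 − 5.974 = 2.506 mg/L.
D(4.81) = [0.115×19.98/(0.313−0.115)](e^(−0.115×4.81) − e^(−0.313×4.81)) + 2.506 e^(−0.313×4.81)
= 11.61 × (0.5751 − 0.2219) + 2.506 × 0.2219 = 4.656 mg/L.
DO = 8.48 − 4.656 = 3.824 mg/L.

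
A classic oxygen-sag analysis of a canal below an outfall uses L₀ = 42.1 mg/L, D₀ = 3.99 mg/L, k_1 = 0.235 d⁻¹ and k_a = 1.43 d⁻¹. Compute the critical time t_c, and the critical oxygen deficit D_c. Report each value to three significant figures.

t_c ≈ 0.961 d; D_c ≈ 5.52 mg/L

At the critical point dD/dt = 0, so k_1 L₀ e^(−k_1 t) = k_a D. Substituting D(t) from the Streeter–Phelps equation and solving for t gives
t_c = ln[(k_a/k_1)(1 − D₀(k_a−k_1)/(k_1 L₀))] / (k_a−k_1).
Here k_a−k_1 = 1.195 d⁻¹ and 1 − D₀(k_a−k_1)/(k_1 L₀) = 1 − 3.99×1.195/(0.235×42.1) = 0.5181, so
t_c = ln(6.085 × 0.5181) / 1.195 = 1.148 / 1.195 = 0.9608 d.
L(t_c) = L₀ e^(−k_1 t_c) = 42.1 × 0.7979 = 33.59 mg/L, and at the critical point k_a D_c = k_1 L, so D_c = (0.235/1.43) × 33.59 = 5.520 mg/L.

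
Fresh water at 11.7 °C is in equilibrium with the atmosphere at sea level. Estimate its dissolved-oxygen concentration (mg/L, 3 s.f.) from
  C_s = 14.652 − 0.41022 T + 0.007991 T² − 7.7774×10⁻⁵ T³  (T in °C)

C_s = 14.652 − 0.41022×11.7 + 0.007991×11.7² − 7.7774×10⁻⁵×11.7³ = 10.82 mg/L.

C_s ≈ 10.8 mg/L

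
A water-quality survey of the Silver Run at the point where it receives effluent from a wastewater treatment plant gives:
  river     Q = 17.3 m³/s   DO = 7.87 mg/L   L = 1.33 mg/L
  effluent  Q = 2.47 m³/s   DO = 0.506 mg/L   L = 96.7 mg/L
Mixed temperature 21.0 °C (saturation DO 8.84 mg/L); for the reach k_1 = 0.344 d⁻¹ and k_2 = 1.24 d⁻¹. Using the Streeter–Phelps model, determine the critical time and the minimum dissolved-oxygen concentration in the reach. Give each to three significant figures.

Mixed DO = (17.3×7.87 + 2.47×0.506)/(17.3+2.47) = 137.4/19.77 = 6.950 mg/L.
Mixed L₀ = (17.3×1.33 + 2.47×96.7)/(19.77) = 261.9/19.77 = 13.25 mg/L.
Initial deficit D₀ = C_s − DO₀ = 8.84 − 6.950 = 1.890 mg/L.
t_c = (1/0.8960) ln[(1.24/0.344)(1 − 1.890×0.8960/(0.344×13.25))] = 1.116 × ln(2.265) = 0.9124 d.
D_c = (0.344/1.24) × 13.25 × e^(−0.344×0.9124) = 0.2774 × 13.25 × 0.7306 = 2.685 mg/L.
Minimum DO = 8.84 − 2.685 = 6.155 mg/L.

t_c ≈ 0.912 d; minimum DO ≈ 6.16 mg/L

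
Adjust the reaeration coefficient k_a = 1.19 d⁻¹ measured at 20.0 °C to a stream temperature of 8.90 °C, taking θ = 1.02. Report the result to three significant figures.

k_a(T₂) = k_a(T₁) · θ^(T₂−T₁) = 1.19 × 1.02^(8.90−20.0)
= 1.19 × 1.02^-11.1 = 1.19 × 0.8027 = 0.9552 d⁻¹.

k_a ≈ 0.955 d⁻¹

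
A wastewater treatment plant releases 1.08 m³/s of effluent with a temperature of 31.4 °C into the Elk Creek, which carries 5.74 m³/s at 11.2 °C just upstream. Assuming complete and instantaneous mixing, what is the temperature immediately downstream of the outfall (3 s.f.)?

Flow-weighted mixing: C = (Q_r C_r + Q_w C_w)/(Q_r + Q_w)
= (5.74×11.2 + 1.08×31.4)/(5.74 + 1.08) = 98.20/6.820 = 14.40 °C.

14.4 °C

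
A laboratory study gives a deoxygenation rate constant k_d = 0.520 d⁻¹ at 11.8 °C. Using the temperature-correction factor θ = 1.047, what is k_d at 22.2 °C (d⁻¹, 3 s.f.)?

k_d ≈ 0.838 d⁻¹

k_d(T₂) = k_d(T₁) · θ^(T₂−T₁) = 0.520 × 1.047^(22.2−11.8)
= 0.520 × 1.047^10.4 = 0.520 × 1.612 = 0.8384 d⁻¹.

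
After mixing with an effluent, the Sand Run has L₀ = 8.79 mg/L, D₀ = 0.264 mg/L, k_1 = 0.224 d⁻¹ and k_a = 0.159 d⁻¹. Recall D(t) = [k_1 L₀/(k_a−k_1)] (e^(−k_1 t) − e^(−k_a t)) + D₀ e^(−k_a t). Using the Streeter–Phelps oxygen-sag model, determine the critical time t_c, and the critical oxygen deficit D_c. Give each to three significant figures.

t_c ≈ 5.14 d; D_c ≈ 3.92 mg/L

With k_a/k_1 = 0.7098 and 1 − D₀(k_a−k_1)/(k_1 L₀) = 1.009,
t_c = ln(0.7098 × 1.009) / (0.159 − 0.224) = ln(0.7160) / -0.06500 = -0.3341/-0.06500 = 5.139 d.
L(t_c) = L₀ e^(−k_1 t_c) = 8.79 × 0.3162 = 2.780 mg/L, and at the critical point k_a D_c = k_1 L, so D_c = (0.224/0.159) × 2.780 = 3.916 mg/L.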